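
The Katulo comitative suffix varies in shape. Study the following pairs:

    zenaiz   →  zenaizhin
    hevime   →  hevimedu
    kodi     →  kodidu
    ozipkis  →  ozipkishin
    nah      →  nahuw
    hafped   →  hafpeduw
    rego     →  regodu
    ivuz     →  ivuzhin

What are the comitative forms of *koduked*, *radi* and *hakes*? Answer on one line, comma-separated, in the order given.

kodukeduw, radidu, hakeshin

Looking at the final sound of each stem: -hin when the stem ends in a sibilant (*zenaiz*, *ozipkis*, *ivuz*); -uw when the stem ends in a non-sibilant consonant (*nah*, *hafped*); -du when the stem ends in a vowel (*hevime*, *kodi*, *rego*).
*koduked*: final sound = /d/, a non-sibilant consonant → -uw → *kodukeduw*.
The final sound of *radi* is /i/, which is a vowel, so the suffix is -du, giving *radidu*.
*hakes* — final sound /s/ (a sibilant) → -hin → *hakeshin*.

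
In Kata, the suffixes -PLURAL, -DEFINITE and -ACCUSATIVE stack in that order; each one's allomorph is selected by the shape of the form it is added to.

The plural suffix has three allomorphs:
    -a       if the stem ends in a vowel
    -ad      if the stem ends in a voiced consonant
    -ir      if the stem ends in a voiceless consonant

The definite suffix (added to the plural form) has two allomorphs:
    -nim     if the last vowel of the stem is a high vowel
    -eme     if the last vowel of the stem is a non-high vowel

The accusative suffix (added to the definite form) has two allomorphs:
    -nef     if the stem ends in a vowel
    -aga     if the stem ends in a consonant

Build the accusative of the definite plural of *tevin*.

*tevin* — final sound /n/ (a voiced consonant) → -ad → *tevinad*.
Since the last vowel of the plural form *tevinad* is /a/ (a non-high vowel), it takes -eme, giving *tevinademe*.
The final sound of the definite form *tevinademe* is /e/, which is a vowel, so the accusative suffix is -nef, giving *tevinademenef*.

tevinademenef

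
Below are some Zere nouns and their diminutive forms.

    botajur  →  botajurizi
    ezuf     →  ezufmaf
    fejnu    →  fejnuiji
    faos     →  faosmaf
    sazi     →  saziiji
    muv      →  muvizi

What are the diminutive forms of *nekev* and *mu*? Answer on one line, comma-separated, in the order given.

nekevizi, muiji

The pattern is voicing of the final sound: -maf when the stem ends in a voiceless consonant (*ezuf*, *faos*); -izi when the stem ends in a voiced consonant (*botajur*, *muv*); -iji when the stem ends in a vowel (*fejnu*, *sazi*).
*nekev* — final sound /v/ (a voiced consonant) → -izi → *nekevizi*.
Since the final sound of *mu* is /u/ (a vowel), it takes -iji, giving *muiji*.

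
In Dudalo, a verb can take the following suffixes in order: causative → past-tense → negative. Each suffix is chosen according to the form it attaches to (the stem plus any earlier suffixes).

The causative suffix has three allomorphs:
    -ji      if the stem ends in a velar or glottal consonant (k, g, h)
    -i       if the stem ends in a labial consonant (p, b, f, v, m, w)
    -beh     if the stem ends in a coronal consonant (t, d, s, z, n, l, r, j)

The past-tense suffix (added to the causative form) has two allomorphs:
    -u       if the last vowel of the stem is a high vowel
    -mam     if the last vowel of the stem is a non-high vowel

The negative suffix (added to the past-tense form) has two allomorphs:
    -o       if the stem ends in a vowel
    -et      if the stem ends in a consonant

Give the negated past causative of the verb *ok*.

*ok* — final consonant /k/ (velar/glottal) → -ji → *okji*.
Since the last vowel of the causative form *okji* is /i/ (a high vowel), it takes -u, giving *okjiu*.
The past-tense form *okjiu* — final sound /u/ (a vowel) → -o → *okjiuo*.

okjiuo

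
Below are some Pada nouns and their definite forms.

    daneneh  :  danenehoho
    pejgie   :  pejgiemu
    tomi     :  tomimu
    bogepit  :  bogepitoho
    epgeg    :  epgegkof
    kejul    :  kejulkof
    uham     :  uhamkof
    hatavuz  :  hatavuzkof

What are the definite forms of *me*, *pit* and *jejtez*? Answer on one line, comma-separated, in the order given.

Looking at the final sound of each stem: -oho when the stem ends in a voiceless consonant (*daneneh*, *bogepit*); -kof when the stem ends in a voiced consonant (*epgeg*, *kejul*, *uham*, *hatavuz*); -mu when the stem ends in a vowel (*pejgie*, *tomi*).
Since the final sound of *me* is /e/ (a vowel), it takes -mu, giving *memu*.
*pit* — final sound /t/ (a voiceless consonant) → -oho → *pitoho*.
Since the final sound of *jejtez* is /z/ (a voiced consonant), it takes -kof, giving *jejtezkof*.

memu, pitoho, jejtezkof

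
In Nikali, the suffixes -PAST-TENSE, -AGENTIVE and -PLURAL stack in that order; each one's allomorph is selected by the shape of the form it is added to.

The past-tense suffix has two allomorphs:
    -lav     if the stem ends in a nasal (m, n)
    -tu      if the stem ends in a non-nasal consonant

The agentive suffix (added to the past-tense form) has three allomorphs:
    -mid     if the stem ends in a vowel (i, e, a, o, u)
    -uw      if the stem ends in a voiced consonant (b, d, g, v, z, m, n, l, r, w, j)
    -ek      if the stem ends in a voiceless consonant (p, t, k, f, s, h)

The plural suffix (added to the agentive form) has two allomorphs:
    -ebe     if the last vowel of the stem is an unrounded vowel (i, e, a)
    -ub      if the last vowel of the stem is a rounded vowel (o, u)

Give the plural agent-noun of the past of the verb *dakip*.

dakiptumidebe

*dakip* — final consonant /p/ (non-nasal) → -tu → *dakiptu*.
Since the final sound of the past-tense form *dakiptu* is /u/ (a vowel), it takes -mid, giving *dakiptumid*.
The agentive form *dakiptumid* — last vowel /i/ (an unrounded vowel) → -ebe → *dakiptumidebe*.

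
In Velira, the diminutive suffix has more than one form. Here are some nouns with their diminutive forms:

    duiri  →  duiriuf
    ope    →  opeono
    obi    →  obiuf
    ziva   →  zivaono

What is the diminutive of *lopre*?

The suffix is conditioned by the last vowel: -uf when the last vowel of the stem is a high vowel (*duiri*, *obi*); -ono when the last vowel of the stem is a non-high vowel (*ope*, *ziva*).
Since the last vowel of *lopre* is /e/ (a non-high vowel), it takes -ono, giving *lopreono*.

lopreono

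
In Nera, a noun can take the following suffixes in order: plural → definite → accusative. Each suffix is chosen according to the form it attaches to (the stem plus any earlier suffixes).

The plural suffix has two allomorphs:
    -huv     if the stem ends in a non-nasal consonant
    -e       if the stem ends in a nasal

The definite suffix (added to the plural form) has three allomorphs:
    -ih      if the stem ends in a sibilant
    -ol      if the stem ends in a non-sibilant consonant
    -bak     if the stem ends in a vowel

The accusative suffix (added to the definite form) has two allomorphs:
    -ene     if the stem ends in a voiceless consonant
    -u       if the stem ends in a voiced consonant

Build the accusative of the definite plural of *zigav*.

*zigav* — final consonant /v/ (non-nasal) → -huv → *zigavhuv*.
The plural form *zigavhuv*: final sound = /v/, a non-sibilant consonant → -ol → *zigavhuvol*.
The definite form *zigavhuvol*: final consonant = /l/, voiced → -u → *zigavhuvolu*.

zigavhuvolu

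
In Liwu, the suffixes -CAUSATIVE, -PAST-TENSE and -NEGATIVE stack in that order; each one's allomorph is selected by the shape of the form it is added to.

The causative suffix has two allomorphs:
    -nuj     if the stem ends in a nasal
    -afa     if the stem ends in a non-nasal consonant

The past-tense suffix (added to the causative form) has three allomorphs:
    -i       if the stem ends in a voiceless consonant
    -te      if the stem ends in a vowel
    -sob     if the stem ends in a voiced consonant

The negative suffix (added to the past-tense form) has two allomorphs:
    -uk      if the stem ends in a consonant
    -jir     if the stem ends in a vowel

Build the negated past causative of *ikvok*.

ikvokafatejir

*ikvok*: final consonant = /k/, non-nasal → -afa → *ikvokafa*.
Since the final sound of the causative form *ikvokafa* is /a/ (a vowel), it takes -te, giving *ikvokafate*.
Since the final sound of the past-tense form *ikvokafate* is /e/ (a vowel), it takes -jir, giving *ikvokafatejir*.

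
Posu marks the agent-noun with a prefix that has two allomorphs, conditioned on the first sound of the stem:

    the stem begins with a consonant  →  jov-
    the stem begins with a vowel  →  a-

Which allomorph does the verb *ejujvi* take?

a-

Since the first sound of *ejujvi* is /e/ (a vowel), it takes a-.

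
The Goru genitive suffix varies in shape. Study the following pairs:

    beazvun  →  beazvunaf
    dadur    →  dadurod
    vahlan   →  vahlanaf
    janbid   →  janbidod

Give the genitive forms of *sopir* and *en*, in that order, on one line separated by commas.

The suffix is conditioned by the final consonant: -af when the stem ends in a nasal (*beazvun*, *vahlan*); -od when the stem ends in a non-nasal consonant (*dadur*, *janbid*).
The final consonant of *sopir* is /r/, which is non-nasal, so the suffix is -od, giving *sopirod*.
Since the final consonant of *en* is /n/ (a nasal), it takes -af, giving *enaf*.

sopirod, enaf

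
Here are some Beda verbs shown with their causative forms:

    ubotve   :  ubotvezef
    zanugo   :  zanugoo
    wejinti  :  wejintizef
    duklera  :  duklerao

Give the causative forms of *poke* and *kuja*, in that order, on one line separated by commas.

The pattern is front/back vowel harmony: -zef when the last vowel of the stem is a front vowel (*ubotve*, *wejinti*); -o when the last vowel of the stem is a back vowel (*zanugo*, *duklera*).
*poke*: last vowel = /e/, a front vowel → -zef → *pokezef*.
*kuja*: last vowel = /a/, a back vowel → -o → *kujao*.

pokezef, kujao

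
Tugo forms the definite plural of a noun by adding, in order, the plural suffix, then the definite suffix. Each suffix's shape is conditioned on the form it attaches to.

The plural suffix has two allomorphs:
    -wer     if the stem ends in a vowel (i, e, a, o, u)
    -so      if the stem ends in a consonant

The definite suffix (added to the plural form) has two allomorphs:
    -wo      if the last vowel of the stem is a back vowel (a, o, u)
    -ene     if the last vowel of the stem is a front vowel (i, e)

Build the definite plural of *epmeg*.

epmegsowo

*epmeg* — final sound /g/ (a consonant) → -so → *epmegso*.
The plural form *epmegso* — last vowel /o/ (a back vowel) → -wo → *epmegsowo*.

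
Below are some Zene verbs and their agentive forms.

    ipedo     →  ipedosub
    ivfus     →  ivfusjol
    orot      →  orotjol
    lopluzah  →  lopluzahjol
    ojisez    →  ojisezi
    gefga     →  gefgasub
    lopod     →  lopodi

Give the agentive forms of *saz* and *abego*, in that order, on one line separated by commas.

sazi, abegosub

Looking at the final sound of each stem: -jol when the stem ends in a voiceless consonant (*ivfus*, *orot*, *lopluzah*); -i when the stem ends in a voiced consonant (*ojisez*, *lopod*); -sub when the stem ends in a vowel (*ipedo*, *gefga*).
The final sound of *saz* is /z/, which is a voiced consonant, so the suffix is -i, giving *sazi*.
Since the final sound of *abego* is /o/ (a vowel), it takes -sub, giving *abegosub*.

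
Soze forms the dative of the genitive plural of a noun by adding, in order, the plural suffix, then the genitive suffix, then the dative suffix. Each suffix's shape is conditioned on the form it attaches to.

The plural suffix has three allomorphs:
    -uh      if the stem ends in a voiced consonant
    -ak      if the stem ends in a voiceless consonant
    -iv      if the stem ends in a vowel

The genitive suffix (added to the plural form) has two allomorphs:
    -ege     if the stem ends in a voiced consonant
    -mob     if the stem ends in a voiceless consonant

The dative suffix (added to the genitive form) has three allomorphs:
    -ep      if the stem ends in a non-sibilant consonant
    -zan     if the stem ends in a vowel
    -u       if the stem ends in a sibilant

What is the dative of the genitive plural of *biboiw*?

*biboiw* — final sound /w/ (a voiced consonant) → -uh → *biboiwuh*.
The plural form *biboiwuh*: final consonant = /h/, voiceless → -mob → *biboiwuhmob*.
The genitive form *biboiwuhmob* — final sound /b/ (a non-sibilant consonant) → -ep → *biboiwuhmobep*.

biboiwuhmobep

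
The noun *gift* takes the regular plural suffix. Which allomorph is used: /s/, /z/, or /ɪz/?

The stem *gift* ends in a voiceless non-sibilant consonant.
The plural suffix surfaces as /ɪz/ after sibilants, /s/ after other voiceless consonants, and /z/ after other voiced sounds.
So the plural -s on *gift* is pronounced /s/.

/s/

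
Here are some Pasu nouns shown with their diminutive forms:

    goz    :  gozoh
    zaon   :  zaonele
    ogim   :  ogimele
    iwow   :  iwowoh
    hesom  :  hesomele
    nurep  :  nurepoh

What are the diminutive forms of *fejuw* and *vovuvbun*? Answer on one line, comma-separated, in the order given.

fejuwoh, vovuvbunele

The alternation tracks the final consonant of the stem — -ele when the stem ends in a nasal (*zaon*, *ogim*, *hesom*); -oh when the stem ends in a non-nasal consonant (*goz*, *iwow*, *nurep*).
Since the final consonant of *fejuw* is /w/ (non-nasal), it takes -oh, giving *fejuwoh*.
The final consonant of *vovuvbun* is /n/, which is a nasal, so the suffix is -ele, giving *vovuvbunele*.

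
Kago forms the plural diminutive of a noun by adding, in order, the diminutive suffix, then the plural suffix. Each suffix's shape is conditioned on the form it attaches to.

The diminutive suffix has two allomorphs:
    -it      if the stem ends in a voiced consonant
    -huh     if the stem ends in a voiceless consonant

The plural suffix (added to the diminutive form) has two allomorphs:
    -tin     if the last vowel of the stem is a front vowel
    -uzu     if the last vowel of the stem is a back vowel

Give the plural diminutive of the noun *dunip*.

duniphuhuzu

*dunip*: final consonant = /p/, voiceless → -huh → *duniphuh*.
The diminutive form *duniphuh* — last vowel /u/ (a back vowel) → -uzu → *duniphuhuzu*.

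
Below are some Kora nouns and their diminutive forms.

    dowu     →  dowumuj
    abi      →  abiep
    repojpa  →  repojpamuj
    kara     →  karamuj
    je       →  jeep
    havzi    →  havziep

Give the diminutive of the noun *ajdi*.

ajdiep

The alternation tracks the last vowel of the stem — -ep when the last vowel of the stem is a front vowel (*abi*, *je*, *havzi*); -muj when the last vowel of the stem is a back vowel (*dowu*, *repojpa*, *kara*).
*ajdi* — last vowel /i/ (a front vowel) → -ep → *ajdiep*.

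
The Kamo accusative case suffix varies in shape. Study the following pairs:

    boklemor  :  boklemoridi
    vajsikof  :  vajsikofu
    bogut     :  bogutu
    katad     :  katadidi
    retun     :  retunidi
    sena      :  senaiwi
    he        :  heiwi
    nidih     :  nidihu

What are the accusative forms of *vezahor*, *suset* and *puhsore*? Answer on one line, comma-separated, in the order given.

The pattern is voicing of the final sound: -u when the stem ends in a voiceless consonant (*vajsikof*, *bogut*, *nidih*); -idi when the stem ends in a voiced consonant (*boklemor*, *katad*, *retun*); -iwi when the stem ends in a vowel (*sena*, *he*).
*vezahor* — final sound /r/ (a voiced consonant) → -idi → *vezahoridi*.
The final sound of *suset* is /t/, which is a voiceless consonant, so the suffix is -u, giving *susetu*.
*puhsore*: final sound = /e/, a vowel → -iwi → *puhsoreiwi*.

vezahoridi, susetu, puhsoreiwi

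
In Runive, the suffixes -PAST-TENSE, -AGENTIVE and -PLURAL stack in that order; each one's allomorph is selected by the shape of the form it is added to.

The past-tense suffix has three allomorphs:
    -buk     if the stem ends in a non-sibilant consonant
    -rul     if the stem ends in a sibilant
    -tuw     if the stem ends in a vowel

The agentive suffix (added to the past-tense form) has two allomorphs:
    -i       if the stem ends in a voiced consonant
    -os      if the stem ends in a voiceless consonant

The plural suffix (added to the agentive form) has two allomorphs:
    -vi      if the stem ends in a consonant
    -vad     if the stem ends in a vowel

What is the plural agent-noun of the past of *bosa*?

bosatuwivad

The final sound of *bosa* is /a/, which is a vowel, so the past-tense suffix is -tuw, giving *bosatuw*.
The past-tense form *bosatuw* — final consonant /w/ (voiced) → -i → *bosatuwi*.
The agentive form *bosatuwi*: final sound = /i/, a vowel → -vad → *bosatuwivad*.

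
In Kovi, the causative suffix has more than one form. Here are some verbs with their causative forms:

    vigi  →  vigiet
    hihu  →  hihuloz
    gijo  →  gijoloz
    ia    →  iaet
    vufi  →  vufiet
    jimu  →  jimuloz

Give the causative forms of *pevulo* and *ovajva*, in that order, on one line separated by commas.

pevuloloz, ovajvaet

Looking at the last vowel of each stem: -loz when the last vowel of the stem is a rounded vowel (*hihu*, *gijo*, *jimu*); -et when the last vowel of the stem is an unrounded vowel (*vigi*, *ia*, *vufi*).
*pevulo*: last vowel = /o/, a rounded vowel → -loz → *pevuloloz*.
*ovajva* — last vowel /a/ (an unrounded vowel) → -et → *ovajvaet*.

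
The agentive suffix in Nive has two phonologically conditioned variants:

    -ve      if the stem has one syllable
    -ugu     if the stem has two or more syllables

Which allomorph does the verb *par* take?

*par* (one syllable) → -ve.

-ve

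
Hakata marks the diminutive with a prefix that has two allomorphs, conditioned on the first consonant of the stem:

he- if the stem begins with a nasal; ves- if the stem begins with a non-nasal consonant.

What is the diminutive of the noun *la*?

*la* — first consonant /l/ (non-nasal) → ves- → *vesla*.

vesla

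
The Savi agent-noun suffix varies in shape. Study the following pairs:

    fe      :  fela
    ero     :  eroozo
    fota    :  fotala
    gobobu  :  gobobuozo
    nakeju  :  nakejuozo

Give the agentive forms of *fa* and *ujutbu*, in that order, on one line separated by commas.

fala, ujutbuozo

The suffix is conditioned by the last vowel: -ozo when the last vowel of the stem is a rounded vowel (*ero*, *gobobu*, *nakeju*); -la when the last vowel of the stem is an unrounded vowel (*fe*, *fota*).
Since the last vowel of *fa* is /a/ (an unrounded vowel), it takes -la, giving *fala*.
*ujutbu*: last vowel = /u/, a rounded vowel → -ozo → *ujutbuozo*.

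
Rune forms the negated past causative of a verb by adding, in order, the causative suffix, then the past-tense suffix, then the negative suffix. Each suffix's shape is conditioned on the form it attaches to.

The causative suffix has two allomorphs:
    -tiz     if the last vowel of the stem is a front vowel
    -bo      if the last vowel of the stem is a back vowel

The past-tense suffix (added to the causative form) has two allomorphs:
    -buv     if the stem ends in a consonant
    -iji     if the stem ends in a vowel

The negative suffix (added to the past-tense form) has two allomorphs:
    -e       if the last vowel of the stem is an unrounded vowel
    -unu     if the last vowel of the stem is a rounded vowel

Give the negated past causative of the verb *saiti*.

Since the last vowel of *saiti* is /i/ (a front vowel), it takes -tiz, giving *saititiz*.
Since the final sound of the causative form *saititiz* is /z/ (a consonant), it takes -buv, giving *saititizbuv*.
The past-tense form *saititizbuv*: last vowel = /u/, a rounded vowel → -unu → *saititizbuvunu*.

saititizbuvunu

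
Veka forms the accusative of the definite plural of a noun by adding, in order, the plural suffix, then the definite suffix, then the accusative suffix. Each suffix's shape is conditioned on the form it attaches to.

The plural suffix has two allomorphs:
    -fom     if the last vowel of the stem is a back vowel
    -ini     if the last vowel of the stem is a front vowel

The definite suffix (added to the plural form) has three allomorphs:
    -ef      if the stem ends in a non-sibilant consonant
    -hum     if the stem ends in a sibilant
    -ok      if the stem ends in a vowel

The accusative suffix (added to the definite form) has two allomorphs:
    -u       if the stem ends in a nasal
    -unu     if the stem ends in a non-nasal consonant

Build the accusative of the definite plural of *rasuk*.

The last vowel of *rasuk* is /u/, which is a back vowel, so the plural suffix is -fom, giving *rasukfom*.
Since the final sound of the plural form *rasukfom* is /m/ (a non-sibilant consonant), it takes -ef, giving *rasukfomef*.
The definite form *rasukfomef*: final consonant = /f/, non-nasal → -unu → *rasukfomefunu*.

rasukfomefunu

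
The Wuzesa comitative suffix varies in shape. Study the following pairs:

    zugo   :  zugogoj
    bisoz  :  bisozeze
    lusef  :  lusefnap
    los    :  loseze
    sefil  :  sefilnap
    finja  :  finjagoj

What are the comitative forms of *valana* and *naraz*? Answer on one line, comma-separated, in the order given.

Looking at the final sound of each stem: -eze when the stem ends in a sibilant (*bisoz*, *los*); -nap when the stem ends in a non-sibilant consonant (*lusef*, *sefil*); -goj when the stem ends in a vowel (*zugo*, *finja*).
Since the final sound of *valana* is /a/ (a vowel), it takes -goj, giving *valanagoj*.
Since the final sound of *naraz* is /z/ (a sibilant), it takes -eze, giving *narazeze*.

valanagoj, narazeze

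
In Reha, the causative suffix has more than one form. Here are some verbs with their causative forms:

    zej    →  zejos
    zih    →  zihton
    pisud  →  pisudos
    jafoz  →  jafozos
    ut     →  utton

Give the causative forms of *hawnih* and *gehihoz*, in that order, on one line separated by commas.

hawnihton, gehihozos

Looking at the final consonant of each stem: -ton when the stem ends in a voiceless consonant (*zih*, *ut*); -os when the stem ends in a voiced consonant (*zej*, *pisud*, *jafoz*).
Since the final consonant of *hawnih* is /h/ (voiceless), it takes -ton, giving *hawnihton*.
Since the final consonant of *gehihoz* is /z/ (voiced), it takes -os, giving *gehihozos*.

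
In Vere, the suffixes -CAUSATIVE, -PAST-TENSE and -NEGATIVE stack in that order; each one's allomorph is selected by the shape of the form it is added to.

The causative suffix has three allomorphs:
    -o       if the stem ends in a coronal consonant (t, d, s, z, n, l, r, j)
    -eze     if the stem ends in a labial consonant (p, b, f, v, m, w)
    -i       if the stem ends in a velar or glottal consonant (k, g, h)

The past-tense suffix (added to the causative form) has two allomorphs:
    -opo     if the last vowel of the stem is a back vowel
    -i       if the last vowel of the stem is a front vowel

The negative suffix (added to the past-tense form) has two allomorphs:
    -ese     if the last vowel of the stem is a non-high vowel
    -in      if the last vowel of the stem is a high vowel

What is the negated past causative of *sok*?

The final consonant of *sok* is /k/, which is velar/glottal, so the causative suffix is -i, giving *soki*.
Since the last vowel of the causative form *soki* is /i/ (a front vowel), it takes -i, giving *sokii*.
The past-tense form *sokii*: last vowel = /i/, a high vowel → -in → *sokiiin*.

sokiiin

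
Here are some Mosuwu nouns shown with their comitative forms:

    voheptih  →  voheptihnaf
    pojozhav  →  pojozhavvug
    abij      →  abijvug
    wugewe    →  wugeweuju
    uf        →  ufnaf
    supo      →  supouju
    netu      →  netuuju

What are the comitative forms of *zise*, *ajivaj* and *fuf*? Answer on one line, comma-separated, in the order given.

The alternation tracks the final sound of the stem — -naf when the stem ends in a voiceless consonant (*voheptih*, *uf*); -vug when the stem ends in a voiced consonant (*pojozhav*, *abij*); -uju when the stem ends in a vowel (*wugewe*, *supo*, *netu*).
*zise* — final sound /e/ (a vowel) → -uju → *ziseuju*.
The final sound of *ajivaj* is /j/, which is a voiced consonant, so the suffix is -vug, giving *ajivajvug*.
The final sound of *fuf* is /f/, which is a voiceless consonant, so the suffix is -naf, giving *fufnaf*.

ziseuju, ajivajvug, fufnaf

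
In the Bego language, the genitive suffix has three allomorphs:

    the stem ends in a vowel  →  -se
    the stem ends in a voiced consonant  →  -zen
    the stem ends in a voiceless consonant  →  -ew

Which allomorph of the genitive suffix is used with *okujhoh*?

*okujhoh* — final sound /h/ (a voiceless consonant) → -ew.

-ew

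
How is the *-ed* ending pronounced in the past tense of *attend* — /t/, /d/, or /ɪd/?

/ɪd/

The stem *attend* ends in /t/ or /d/.
The -ed suffix is realized as /ɪd/ after /t, d/; as /t/ after other voiceless consonants; and as /d/ after other voiced sounds.
So -ed on *attend* is pronounced /ɪd/.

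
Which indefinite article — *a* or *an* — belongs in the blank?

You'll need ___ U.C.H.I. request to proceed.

The indefinite article is chosen by the initial *sound* of the following word, not its spelling.
The initialism *U.C.H.I.* is read letter by letter; the first letter, U, is pronounced /juː/, which begins with a consonant sound.
So the article is *a*: You'll need a U.C.H.I. request to proceed.

a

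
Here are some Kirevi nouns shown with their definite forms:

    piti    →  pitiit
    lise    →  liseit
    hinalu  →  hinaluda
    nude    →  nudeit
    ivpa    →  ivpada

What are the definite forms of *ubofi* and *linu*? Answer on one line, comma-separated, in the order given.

ubofiit, linuda

The suffix is conditioned by the last vowel: -it when the last vowel of the stem is a front vowel (*piti*, *lise*, *nude*); -da when the last vowel of the stem is a back vowel (*hinalu*, *ivpa*).
Since the last vowel of *ubofi* is /i/ (a front vowel), it takes -it, giving *ubofiit*.
Since the last vowel of *linu* is /u/ (a back vowel), it takes -da, giving *linuda*.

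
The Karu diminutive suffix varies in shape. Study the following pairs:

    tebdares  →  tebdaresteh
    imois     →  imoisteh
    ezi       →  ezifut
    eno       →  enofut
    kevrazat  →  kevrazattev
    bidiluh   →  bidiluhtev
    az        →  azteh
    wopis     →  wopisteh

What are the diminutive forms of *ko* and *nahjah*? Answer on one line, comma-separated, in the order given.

The alternation tracks the final sound of the stem — -teh when the stem ends in a sibilant (*tebdares*, *imois*, *az*, *wopis*); -tev when the stem ends in a non-sibilant consonant (*kevrazat*, *bidiluh*); -fut when the stem ends in a vowel (*ezi*, *eno*).
Since the final sound of *ko* is /o/ (a vowel), it takes -fut, giving *kofut*.
*nahjah* — final sound /h/ (a non-sibilant consonant) → -tev → *nahjahtev*.

kofut, nahjahtev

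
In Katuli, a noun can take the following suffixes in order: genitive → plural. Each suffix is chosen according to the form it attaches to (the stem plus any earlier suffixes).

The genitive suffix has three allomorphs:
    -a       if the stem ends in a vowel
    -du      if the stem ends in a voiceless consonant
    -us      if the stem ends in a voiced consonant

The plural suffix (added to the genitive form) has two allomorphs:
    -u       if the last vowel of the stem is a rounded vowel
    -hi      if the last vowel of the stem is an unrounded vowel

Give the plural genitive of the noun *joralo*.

joraloahi

The final sound of *joralo* is /o/, which is a vowel, so the genitive suffix is -a, giving *joraloa*.
Since the last vowel of the genitive form *joraloa* is /a/ (an unrounded vowel), it takes -hi, giving *joraloahi*.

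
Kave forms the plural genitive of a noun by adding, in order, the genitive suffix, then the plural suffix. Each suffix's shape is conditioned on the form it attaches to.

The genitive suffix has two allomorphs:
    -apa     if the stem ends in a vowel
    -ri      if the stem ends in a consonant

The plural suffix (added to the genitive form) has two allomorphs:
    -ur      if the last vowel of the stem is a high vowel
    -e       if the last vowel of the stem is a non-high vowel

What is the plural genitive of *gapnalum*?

The final sound of *gapnalum* is /m/, which is a consonant, so the genitive suffix is -ri, giving *gapnalumri*.
The last vowel of the genitive form *gapnalumri* is /i/, which is a high vowel, so the plural suffix is -ur, giving *gapnalumriur*.

gapnalumriur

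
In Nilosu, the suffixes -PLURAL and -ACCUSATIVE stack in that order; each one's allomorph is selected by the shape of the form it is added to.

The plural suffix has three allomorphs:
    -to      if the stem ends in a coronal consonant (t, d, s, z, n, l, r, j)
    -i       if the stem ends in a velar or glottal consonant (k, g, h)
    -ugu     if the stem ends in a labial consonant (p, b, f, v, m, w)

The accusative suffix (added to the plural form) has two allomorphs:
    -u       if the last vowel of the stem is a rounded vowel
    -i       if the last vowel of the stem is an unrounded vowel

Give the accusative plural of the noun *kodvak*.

kodvakii

The final consonant of *kodvak* is /k/, which is velar/glottal, so the plural suffix is -i, giving *kodvaki*.
The last vowel of the plural form *kodvaki* is /i/, which is an unrounded vowel, so the accusative suffix is -i, giving *kodvakii*.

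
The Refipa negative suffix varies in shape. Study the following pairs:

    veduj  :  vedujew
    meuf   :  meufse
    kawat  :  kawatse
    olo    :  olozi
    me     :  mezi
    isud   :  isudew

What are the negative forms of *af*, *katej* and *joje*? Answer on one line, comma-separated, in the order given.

afse, katejew, jojezi

The alternation tracks the final sound of the stem — -se when the stem ends in a voiceless consonant (*meuf*, *kawat*); -ew when the stem ends in a voiced consonant (*veduj*, *isud*); -zi when the stem ends in a vowel (*olo*, *me*).
*af* — final sound /f/ (a voiceless consonant) → -se → *afse*.
*katej* — final sound /j/ (a voiced consonant) → -ew → *katejew*.
*joje*: final sound = /e/, a vowel → -zi → *jojezi*.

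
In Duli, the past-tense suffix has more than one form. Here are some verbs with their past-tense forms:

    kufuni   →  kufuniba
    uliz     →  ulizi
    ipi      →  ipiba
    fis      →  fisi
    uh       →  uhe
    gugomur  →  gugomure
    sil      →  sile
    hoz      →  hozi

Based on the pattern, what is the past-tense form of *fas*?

The alternation tracks the final sound of the stem — -i when the stem ends in a sibilant (*uliz*, *fis*, *hoz*); -e when the stem ends in a non-sibilant consonant (*uh*, *gugomur*, *sil*); -ba when the stem ends in a vowel (*kufuni*, *ipi*).
Since the final sound of *fas* is /s/ (a sibilant), it takes -i, giving *fasi*.

fasi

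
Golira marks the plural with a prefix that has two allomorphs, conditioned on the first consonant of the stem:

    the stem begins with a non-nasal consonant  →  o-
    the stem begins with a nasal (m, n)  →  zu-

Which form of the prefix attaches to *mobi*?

Since the first consonant of *mobi* is /m/ (a nasal), it takes zu-.

zu-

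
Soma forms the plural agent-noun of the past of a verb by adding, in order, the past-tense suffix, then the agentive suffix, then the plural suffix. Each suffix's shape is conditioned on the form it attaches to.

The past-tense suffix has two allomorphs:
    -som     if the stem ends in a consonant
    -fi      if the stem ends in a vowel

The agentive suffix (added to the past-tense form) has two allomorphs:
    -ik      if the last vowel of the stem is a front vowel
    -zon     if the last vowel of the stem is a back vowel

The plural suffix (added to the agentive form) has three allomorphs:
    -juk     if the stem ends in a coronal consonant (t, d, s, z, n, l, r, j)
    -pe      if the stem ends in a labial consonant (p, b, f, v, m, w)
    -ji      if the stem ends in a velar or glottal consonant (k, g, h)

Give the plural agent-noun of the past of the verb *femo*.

*femo* — final sound /o/ (a vowel) → -fi → *femofi*.
Since the last vowel of the past-tense form *femofi* is /i/ (a front vowel), it takes -ik, giving *femofiik*.
Since the final consonant of the agentive form *femofiik* is /k/ (velar/glottal), it takes -ji, giving *femofiikji*.

femofiikji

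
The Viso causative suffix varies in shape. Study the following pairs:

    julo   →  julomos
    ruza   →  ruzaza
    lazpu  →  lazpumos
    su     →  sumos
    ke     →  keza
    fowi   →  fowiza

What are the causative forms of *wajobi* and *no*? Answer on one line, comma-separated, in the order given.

The alternation tracks the last vowel of the stem — -mos when the last vowel of the stem is a rounded vowel (*julo*, *lazpu*, *su*); -za when the last vowel of the stem is an unrounded vowel (*ruza*, *ke*, *fowi*).
Since the last vowel of *wajobi* is /i/ (an unrounded vowel), it takes -za, giving *wajobiza*.
Since the last vowel of *no* is /o/ (a rounded vowel), it takes -mos, giving *nomos*.

wajobiza, nomos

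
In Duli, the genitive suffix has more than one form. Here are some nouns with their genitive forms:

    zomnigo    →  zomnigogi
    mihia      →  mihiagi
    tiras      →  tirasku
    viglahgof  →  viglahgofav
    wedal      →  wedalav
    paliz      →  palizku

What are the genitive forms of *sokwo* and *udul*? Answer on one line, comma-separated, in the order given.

sokwogi, udulav

The suffix is conditioned by the final sound: -ku when the stem ends in a sibilant (*tiras*, *paliz*); -av when the stem ends in a non-sibilant consonant (*viglahgof*, *wedal*); -gi when the stem ends in a vowel (*zomnigo*, *mihia*).
*sokwo* — final sound /o/ (a vowel) → -gi → *sokwogi*.
*udul*: final sound = /l/, a non-sibilant consonant → -av → *udulav*.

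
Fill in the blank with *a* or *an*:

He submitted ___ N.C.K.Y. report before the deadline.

an

The indefinite article is chosen by the initial *sound* of the following word, not its spelling.
The initialism *N.C.K.Y.* is read letter by letter; the first letter, N, is pronounced /ɛn/, which begins with a vowel sound.
So the article is *an*: He submitted an N.C.K.Y. report before the deadline.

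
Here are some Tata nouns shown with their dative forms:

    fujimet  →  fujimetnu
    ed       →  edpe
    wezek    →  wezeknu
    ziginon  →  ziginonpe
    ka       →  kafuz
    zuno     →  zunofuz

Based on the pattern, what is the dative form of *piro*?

The pattern is voicing of the final sound: -nu when the stem ends in a voiceless consonant (*fujimet*, *wezek*); -pe when the stem ends in a voiced consonant (*ed*, *ziginon*); -fuz when the stem ends in a vowel (*ka*, *zuno*).
*piro* — final sound /o/ (a vowel) → -fuz → *pirofuz*.

pirofuz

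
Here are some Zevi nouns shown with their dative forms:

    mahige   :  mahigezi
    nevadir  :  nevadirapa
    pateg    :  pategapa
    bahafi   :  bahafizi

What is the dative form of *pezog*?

The pattern is consonant vs. vowel: -apa when the stem ends in a consonant (*nevadir*, *pateg*); -zi when the stem ends in a vowel (*mahige*, *bahafi*).
The final sound of *pezog* is /g/, which is a consonant, so the suffix is -apa, giving *pezogapa*.

pezogapa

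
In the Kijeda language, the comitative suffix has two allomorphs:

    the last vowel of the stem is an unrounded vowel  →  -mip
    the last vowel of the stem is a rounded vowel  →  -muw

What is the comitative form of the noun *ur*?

*ur* — last vowel /u/ (a rounded vowel) → -muw → *urmuw*.

urmuw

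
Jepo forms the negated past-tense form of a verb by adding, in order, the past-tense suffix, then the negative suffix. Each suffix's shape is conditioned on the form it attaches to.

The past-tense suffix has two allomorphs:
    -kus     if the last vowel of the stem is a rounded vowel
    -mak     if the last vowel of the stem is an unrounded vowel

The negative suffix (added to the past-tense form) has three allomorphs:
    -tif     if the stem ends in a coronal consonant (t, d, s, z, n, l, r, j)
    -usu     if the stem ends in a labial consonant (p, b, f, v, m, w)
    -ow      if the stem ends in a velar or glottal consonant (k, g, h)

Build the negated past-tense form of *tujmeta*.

tujmetamakow

The last vowel of *tujmeta* is /a/, which is an unrounded vowel, so the past-tense suffix is -mak, giving *tujmetamak*.
The past-tense form *tujmetamak*: final consonant = /k/, velar/glottal → -ow → *tujmetamakow*.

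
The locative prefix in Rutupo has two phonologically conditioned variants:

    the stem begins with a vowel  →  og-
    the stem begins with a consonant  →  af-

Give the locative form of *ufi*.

ogufi

*ufi* — first sound /u/ (a vowel) → og- → *ogufi*.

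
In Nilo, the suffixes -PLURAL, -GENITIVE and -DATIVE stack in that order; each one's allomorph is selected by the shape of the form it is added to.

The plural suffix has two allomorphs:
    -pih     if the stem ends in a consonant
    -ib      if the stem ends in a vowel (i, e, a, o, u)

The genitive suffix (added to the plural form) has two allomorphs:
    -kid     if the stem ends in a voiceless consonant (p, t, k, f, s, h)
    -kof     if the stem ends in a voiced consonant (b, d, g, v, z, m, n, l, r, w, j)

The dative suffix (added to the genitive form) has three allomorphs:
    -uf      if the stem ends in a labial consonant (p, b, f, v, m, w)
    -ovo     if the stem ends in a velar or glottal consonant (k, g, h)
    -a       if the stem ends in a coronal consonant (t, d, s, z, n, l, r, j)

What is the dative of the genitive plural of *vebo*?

veboibkofuf

Since the final sound of *vebo* is /o/ (a vowel), it takes -ib, giving *veboib*.
The plural form *veboib*: final consonant = /b/, voiced → -kof → *veboibkof*.
The genitive form *veboibkof*: final consonant = /f/, labial → -uf → *veboibkofuf*.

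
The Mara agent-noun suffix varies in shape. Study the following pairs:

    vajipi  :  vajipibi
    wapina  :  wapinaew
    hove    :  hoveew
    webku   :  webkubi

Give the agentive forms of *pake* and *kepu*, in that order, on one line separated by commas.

pakeew, kepubi

Looking at the last vowel of each stem: -bi when the last vowel of the stem is a high vowel (*vajipi*, *webku*); -ew when the last vowel of the stem is a non-high vowel (*wapina*, *hove*).
*pake*: last vowel = /e/, a non-high vowel → -ew → *pakeew*.
The last vowel of *kepu* is /u/, which is a high vowel, so the suffix is -bi, giving *kepubi*.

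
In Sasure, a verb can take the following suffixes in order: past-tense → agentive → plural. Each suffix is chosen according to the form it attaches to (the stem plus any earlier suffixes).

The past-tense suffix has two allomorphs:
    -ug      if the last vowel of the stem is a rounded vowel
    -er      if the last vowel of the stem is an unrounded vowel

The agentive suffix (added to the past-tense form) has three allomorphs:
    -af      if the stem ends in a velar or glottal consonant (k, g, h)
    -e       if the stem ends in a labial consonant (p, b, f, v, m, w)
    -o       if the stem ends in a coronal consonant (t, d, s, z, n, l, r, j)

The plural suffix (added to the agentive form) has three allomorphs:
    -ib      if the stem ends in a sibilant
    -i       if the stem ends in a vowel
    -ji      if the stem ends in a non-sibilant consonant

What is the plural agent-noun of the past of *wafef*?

wafeferoi

*wafef*: last vowel = /e/, an unrounded vowel → -er → *wafefer*.
The past-tense form *wafefer* — final consonant /r/ (coronal) → -o → *wafefero*.
Since the final sound of the agentive form *wafefero* is /o/ (a vowel), it takes -i, giving *wafeferoi*.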